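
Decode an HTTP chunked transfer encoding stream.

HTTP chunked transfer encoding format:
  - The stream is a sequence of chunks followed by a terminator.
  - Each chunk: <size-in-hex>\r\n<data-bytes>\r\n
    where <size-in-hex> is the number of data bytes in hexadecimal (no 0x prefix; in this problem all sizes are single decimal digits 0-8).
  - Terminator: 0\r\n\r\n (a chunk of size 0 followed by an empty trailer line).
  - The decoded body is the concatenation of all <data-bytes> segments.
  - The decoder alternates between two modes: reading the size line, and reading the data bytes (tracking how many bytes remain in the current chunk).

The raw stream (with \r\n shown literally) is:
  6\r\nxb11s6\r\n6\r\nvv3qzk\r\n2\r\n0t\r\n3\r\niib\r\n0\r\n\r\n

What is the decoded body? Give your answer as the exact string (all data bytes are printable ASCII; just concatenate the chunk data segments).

Answer: xb11s6vv3qzk0tiib

Derivation:
Chunk 1: stream[0..1]='6' size=0x6=6, data at stream[3..9]='xb11s6' -> body[0..6], body so far='xb11s6'
Chunk 2: stream[11..12]='6' size=0x6=6, data at stream[14..20]='vv3qzk' -> body[6..12], body so far='xb11s6vv3qzk'
Chunk 3: stream[22..23]='2' size=0x2=2, data at stream[25..27]='0t' -> body[12..14], body so far='xb11s6vv3qzk0t'
Chunk 4: stream[29..30]='3' size=0x3=3, data at stream[32..35]='iib' -> body[14..17], body so far='xb11s6vv3qzk0tiib'
Chunk 5: stream[37..38]='0' size=0 (terminator). Final body='xb11s6vv3qzk0tiib' (17 bytes)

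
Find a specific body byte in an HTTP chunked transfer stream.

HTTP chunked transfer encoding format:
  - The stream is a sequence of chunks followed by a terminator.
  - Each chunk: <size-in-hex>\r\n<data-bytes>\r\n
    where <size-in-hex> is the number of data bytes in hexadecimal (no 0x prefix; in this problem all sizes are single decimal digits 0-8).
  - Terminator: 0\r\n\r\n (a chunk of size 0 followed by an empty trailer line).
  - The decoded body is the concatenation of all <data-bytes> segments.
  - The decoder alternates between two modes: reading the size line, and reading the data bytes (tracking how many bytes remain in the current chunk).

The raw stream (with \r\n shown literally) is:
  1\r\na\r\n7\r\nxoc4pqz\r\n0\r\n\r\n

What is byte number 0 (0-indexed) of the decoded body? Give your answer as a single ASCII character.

Chunk 1: stream[0..1]='1' size=0x1=1, data at stream[3..4]='a' -> body[0..1], body so far='a'
Chunk 2: stream[6..7]='7' size=0x7=7, data at stream[9..16]='xoc4pqz' -> body[1..8], body so far='axoc4pqz'
Chunk 3: stream[18..19]='0' size=0 (terminator). Final body='axoc4pqz' (8 bytes)
Body byte 0 = 'a'

Answer: a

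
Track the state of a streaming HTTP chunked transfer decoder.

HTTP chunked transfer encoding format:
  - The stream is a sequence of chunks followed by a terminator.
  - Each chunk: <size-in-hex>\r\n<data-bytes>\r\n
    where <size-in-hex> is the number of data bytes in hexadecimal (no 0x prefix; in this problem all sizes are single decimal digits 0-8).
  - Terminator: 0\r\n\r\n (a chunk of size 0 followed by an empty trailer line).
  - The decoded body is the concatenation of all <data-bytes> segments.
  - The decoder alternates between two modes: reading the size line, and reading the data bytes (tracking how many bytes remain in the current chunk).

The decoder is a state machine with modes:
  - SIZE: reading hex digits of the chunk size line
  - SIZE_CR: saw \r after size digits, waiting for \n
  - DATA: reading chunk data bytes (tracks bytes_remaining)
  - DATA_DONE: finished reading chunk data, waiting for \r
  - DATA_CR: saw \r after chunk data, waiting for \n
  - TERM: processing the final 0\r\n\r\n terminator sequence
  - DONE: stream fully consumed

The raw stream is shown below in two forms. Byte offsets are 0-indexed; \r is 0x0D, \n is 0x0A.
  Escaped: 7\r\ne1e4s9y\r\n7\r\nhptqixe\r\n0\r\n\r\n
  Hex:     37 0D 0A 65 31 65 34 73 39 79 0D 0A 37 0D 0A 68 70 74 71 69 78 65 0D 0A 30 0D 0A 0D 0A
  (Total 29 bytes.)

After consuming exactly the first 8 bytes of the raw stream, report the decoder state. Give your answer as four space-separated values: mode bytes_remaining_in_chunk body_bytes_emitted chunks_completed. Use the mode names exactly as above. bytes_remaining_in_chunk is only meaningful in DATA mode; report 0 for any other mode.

Answer: DATA 2 5 0

Derivation:
Byte 0 = '7': mode=SIZE remaining=0 emitted=0 chunks_done=0
Byte 1 = 0x0D: mode=SIZE_CR remaining=0 emitted=0 chunks_done=0
Byte 2 = 0x0A: mode=DATA remaining=7 emitted=0 chunks_done=0
Byte 3 = 'e': mode=DATA remaining=6 emitted=1 chunks_done=0
Byte 4 = '1': mode=DATA remaining=5 emitted=2 chunks_done=0
Byte 5 = 'e': mode=DATA remaining=4 emitted=3 chunks_done=0
Byte 6 = '4': mode=DATA remaining=3 emitted=4 chunks_done=0
Byte 7 = 's': mode=DATA remaining=2 emitted=5 chunks_done=0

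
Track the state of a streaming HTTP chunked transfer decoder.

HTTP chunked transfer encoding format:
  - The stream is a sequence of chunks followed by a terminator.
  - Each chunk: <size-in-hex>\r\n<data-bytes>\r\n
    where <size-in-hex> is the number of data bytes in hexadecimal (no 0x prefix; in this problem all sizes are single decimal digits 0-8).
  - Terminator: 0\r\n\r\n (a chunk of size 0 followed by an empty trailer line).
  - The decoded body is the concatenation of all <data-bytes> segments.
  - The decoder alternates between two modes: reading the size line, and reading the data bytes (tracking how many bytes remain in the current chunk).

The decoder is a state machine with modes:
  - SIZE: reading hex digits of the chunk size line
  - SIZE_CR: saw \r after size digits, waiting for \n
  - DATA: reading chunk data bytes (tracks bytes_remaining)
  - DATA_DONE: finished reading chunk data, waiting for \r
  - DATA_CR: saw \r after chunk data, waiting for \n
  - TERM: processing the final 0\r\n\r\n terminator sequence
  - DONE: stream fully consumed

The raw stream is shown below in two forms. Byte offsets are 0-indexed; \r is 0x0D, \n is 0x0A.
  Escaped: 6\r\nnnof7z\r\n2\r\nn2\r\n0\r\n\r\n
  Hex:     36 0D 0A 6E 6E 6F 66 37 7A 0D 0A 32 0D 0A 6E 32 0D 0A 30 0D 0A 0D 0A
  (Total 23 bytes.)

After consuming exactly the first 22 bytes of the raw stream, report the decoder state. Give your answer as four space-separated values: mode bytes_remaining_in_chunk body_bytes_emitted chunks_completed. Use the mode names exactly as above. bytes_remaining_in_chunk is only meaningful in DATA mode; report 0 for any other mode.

Answer: TERM 0 8 2

Derivation:
Byte 0 = '6': mode=SIZE remaining=0 emitted=0 chunks_done=0
Byte 1 = 0x0D: mode=SIZE_CR remaining=0 emitted=0 chunks_done=0
Byte 2 = 0x0A: mode=DATA remaining=6 emitted=0 chunks_done=0
Byte 3 = 'n': mode=DATA remaining=5 emitted=1 chunks_done=0
Byte 4 = 'n': mode=DATA remaining=4 emitted=2 chunks_done=0
Byte 5 = 'o': mode=DATA remaining=3 emitted=3 chunks_done=0
Byte 6 = 'f': mode=DATA remaining=2 emitted=4 chunks_done=0
Byte 7 = '7': mode=DATA remaining=1 emitted=5 chunks_done=0
Byte 8 = 'z': mode=DATA_DONE remaining=0 emitted=6 chunks_done=0
Byte 9 = 0x0D: mode=DATA_CR remaining=0 emitted=6 chunks_done=0
Byte 10 = 0x0A: mode=SIZE remaining=0 emitted=6 chunks_done=1
Byte 11 = '2': mode=SIZE remaining=0 emitted=6 chunks_done=1
Byte 12 = 0x0D: mode=SIZE_CR remaining=0 emitted=6 chunks_done=1
Byte 13 = 0x0A: mode=DATA remaining=2 emitted=6 chunks_done=1
Byte 14 = 'n': mode=DATA remaining=1 emitted=7 chunks_done=1
Byte 15 = '2': mode=DATA_DONE remaining=0 emitted=8 chunks_done=1
Byte 16 = 0x0D: mode=DATA_CR remaining=0 emitted=8 chunks_done=1
Byte 17 = 0x0A: mode=SIZE remaining=0 emitted=8 chunks_done=2
Byte 18 = '0': mode=SIZE remaining=0 emitted=8 chunks_done=2
Byte 19 = 0x0D: mode=SIZE_CR remaining=0 emitted=8 chunks_done=2
Byte 20 = 0x0A: mode=TERM remaining=0 emitted=8 chunks_done=2
Byte 21 = 0x0D: mode=TERM remaining=0 emitted=8 chunks_done=2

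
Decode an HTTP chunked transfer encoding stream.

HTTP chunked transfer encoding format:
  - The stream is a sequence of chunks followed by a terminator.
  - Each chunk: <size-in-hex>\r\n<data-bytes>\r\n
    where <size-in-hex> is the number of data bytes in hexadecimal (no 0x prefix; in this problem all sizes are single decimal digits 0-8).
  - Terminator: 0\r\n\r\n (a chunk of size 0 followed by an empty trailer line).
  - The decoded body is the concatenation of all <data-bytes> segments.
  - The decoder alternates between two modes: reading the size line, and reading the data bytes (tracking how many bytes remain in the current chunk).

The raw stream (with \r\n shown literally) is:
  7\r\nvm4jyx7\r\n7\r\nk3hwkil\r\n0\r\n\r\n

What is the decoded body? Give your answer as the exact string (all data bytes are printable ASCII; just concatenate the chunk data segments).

Chunk 1: stream[0..1]='7' size=0x7=7, data at stream[3..10]='vm4jyx7' -> body[0..7], body so far='vm4jyx7'
Chunk 2: stream[12..13]='7' size=0x7=7, data at stream[15..22]='k3hwkil' -> body[7..14], body so far='vm4jyx7k3hwkil'
Chunk 3: stream[24..25]='0' size=0 (terminator). Final body='vm4jyx7k3hwkil' (14 bytes)

Answer: vm4jyx7k3hwkil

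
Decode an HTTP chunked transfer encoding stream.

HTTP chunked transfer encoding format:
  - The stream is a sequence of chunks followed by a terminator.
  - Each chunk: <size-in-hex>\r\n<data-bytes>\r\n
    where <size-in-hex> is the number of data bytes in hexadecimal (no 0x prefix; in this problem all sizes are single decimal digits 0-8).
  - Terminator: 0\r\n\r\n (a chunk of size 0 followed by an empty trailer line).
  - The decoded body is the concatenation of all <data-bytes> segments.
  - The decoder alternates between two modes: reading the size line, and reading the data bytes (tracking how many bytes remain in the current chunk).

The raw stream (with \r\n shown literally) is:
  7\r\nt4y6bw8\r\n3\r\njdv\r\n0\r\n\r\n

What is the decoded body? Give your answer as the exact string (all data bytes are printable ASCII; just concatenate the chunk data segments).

Answer: t4y6bw8jdv

Derivation:
Chunk 1: stream[0..1]='7' size=0x7=7, data at stream[3..10]='t4y6bw8' -> body[0..7], body so far='t4y6bw8'
Chunk 2: stream[12..13]='3' size=0x3=3, data at stream[15..18]='jdv' -> body[7..10], body so far='t4y6bw8jdv'
Chunk 3: stream[20..21]='0' size=0 (terminator). Final body='t4y6bw8jdv' (10 bytes)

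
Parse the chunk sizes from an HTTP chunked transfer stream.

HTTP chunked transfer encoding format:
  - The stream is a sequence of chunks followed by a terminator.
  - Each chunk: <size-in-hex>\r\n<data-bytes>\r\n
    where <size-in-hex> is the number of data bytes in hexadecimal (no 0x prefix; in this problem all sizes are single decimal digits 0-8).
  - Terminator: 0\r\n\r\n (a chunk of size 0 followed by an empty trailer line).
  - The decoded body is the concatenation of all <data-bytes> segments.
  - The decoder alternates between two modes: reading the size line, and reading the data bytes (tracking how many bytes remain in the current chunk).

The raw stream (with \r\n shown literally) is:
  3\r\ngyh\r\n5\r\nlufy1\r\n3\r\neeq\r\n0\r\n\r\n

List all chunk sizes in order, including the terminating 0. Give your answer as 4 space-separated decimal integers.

Chunk 1: stream[0..1]='3' size=0x3=3, data at stream[3..6]='gyh' -> body[0..3], body so far='gyh'
Chunk 2: stream[8..9]='5' size=0x5=5, data at stream[11..16]='lufy1' -> body[3..8], body so far='gyhlufy1'
Chunk 3: stream[18..19]='3' size=0x3=3, data at stream[21..24]='eeq' -> body[8..11], body so far='gyhlufy1eeq'
Chunk 4: stream[26..27]='0' size=0 (terminator). Final body='gyhlufy1eeq' (11 bytes)

Answer: 3 5 3 0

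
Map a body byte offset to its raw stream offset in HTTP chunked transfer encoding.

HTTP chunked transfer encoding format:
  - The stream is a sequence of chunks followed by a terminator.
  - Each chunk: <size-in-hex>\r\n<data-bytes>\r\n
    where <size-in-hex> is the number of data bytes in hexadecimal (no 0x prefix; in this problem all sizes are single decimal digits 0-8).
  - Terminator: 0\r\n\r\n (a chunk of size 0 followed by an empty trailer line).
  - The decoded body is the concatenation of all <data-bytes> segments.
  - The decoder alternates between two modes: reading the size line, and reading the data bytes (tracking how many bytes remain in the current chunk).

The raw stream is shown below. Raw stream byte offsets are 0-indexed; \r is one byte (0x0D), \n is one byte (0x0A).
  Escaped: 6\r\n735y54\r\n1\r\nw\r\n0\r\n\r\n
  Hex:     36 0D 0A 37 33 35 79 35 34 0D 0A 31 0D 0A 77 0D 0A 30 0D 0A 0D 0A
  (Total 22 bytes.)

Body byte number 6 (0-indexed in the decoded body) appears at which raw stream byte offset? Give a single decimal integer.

Chunk 1: stream[0..1]='6' size=0x6=6, data at stream[3..9]='735y54' -> body[0..6], body so far='735y54'
Chunk 2: stream[11..12]='1' size=0x1=1, data at stream[14..15]='w' -> body[6..7], body so far='735y54w'
Chunk 3: stream[17..18]='0' size=0 (terminator). Final body='735y54w' (7 bytes)
Body byte 6 at stream offset 14

Answer: 14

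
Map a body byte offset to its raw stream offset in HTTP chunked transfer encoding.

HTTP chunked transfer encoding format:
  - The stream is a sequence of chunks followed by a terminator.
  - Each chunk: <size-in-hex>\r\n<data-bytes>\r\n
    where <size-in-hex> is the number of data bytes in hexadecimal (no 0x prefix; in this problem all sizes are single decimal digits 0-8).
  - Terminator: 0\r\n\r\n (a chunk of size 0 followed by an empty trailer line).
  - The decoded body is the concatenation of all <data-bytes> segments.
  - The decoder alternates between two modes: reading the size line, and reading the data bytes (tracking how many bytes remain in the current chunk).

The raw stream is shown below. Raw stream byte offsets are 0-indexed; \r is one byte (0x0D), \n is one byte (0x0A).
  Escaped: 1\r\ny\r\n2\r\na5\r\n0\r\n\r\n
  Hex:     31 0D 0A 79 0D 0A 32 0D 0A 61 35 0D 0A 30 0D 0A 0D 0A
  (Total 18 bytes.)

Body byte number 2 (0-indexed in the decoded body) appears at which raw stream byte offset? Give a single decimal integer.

Answer: 10

Derivation:
Chunk 1: stream[0..1]='1' size=0x1=1, data at stream[3..4]='y' -> body[0..1], body so far='y'
Chunk 2: stream[6..7]='2' size=0x2=2, data at stream[9..11]='a5' -> body[1..3], body so far='ya5'
Chunk 3: stream[13..14]='0' size=0 (terminator). Final body='ya5' (3 bytes)
Body byte 2 at stream offset 10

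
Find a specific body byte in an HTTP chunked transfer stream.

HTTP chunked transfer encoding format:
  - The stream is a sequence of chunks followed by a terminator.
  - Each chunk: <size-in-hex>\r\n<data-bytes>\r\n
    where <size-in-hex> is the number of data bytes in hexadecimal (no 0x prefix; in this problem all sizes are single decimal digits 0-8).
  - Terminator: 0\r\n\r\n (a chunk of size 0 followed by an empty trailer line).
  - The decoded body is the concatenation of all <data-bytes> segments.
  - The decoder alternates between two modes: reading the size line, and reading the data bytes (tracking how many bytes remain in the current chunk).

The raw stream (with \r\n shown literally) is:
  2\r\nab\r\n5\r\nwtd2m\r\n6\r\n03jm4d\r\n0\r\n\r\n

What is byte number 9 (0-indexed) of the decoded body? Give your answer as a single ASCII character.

Answer: j

Derivation:
Chunk 1: stream[0..1]='2' size=0x2=2, data at stream[3..5]='ab' -> body[0..2], body so far='ab'
Chunk 2: stream[7..8]='5' size=0x5=5, data at stream[10..15]='wtd2m' -> body[2..7], body so far='abwtd2m'
Chunk 3: stream[17..18]='6' size=0x6=6, data at stream[20..26]='03jm4d' -> body[7..13], body so far='abwtd2m03jm4d'
Chunk 4: stream[28..29]='0' size=0 (terminator). Final body='abwtd2m03jm4d' (13 bytes)
Body byte 9 = 'j'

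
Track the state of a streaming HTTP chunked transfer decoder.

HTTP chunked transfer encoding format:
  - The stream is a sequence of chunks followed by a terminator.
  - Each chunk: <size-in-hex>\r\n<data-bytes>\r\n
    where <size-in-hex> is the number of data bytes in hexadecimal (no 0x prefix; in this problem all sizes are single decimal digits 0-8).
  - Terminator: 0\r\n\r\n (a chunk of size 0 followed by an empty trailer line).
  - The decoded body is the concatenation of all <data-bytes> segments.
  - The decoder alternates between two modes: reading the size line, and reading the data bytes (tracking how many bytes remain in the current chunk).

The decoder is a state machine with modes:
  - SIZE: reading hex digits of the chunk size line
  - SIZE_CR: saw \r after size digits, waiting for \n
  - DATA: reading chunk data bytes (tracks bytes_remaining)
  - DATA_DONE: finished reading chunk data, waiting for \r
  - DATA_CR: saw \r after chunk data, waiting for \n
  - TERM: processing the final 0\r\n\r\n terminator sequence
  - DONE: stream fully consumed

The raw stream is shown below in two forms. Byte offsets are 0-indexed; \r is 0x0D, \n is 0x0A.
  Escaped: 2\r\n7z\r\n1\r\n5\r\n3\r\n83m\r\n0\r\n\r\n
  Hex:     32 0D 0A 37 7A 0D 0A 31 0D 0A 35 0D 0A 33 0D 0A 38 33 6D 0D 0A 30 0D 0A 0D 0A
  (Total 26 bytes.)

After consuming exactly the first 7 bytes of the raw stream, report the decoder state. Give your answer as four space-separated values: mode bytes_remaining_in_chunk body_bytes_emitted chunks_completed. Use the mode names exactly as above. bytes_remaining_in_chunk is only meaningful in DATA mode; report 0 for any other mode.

Byte 0 = '2': mode=SIZE remaining=0 emitted=0 chunks_done=0
Byte 1 = 0x0D: mode=SIZE_CR remaining=0 emitted=0 chunks_done=0
Byte 2 = 0x0A: mode=DATA remaining=2 emitted=0 chunks_done=0
Byte 3 = '7': mode=DATA remaining=1 emitted=1 chunks_done=0
Byte 4 = 'z': mode=DATA_DONE remaining=0 emitted=2 chunks_done=0
Byte 5 = 0x0D: mode=DATA_CR remaining=0 emitted=2 chunks_done=0
Byte 6 = 0x0A: mode=SIZE remaining=0 emitted=2 chunks_done=1

Answer: SIZE 0 2 1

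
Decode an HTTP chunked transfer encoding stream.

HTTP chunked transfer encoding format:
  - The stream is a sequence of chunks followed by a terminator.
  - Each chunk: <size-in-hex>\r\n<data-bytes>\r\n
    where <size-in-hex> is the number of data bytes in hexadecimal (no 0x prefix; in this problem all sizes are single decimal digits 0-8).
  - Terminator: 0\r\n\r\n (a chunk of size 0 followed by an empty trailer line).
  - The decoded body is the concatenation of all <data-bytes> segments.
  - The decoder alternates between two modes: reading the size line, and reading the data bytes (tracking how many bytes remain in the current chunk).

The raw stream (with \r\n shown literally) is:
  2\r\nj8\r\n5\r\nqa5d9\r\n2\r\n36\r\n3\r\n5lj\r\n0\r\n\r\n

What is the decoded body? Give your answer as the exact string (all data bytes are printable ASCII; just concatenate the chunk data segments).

Answer: j8qa5d9365lj

Derivation:
Chunk 1: stream[0..1]='2' size=0x2=2, data at stream[3..5]='j8' -> body[0..2], body so far='j8'
Chunk 2: stream[7..8]='5' size=0x5=5, data at stream[10..15]='qa5d9' -> body[2..7], body so far='j8qa5d9'
Chunk 3: stream[17..18]='2' size=0x2=2, data at stream[20..22]='36' -> body[7..9], body so far='j8qa5d936'
Chunk 4: stream[24..25]='3' size=0x3=3, data at stream[27..30]='5lj' -> body[9..12], body so far='j8qa5d9365lj'
Chunk 5: stream[32..33]='0' size=0 (terminator). Final body='j8qa5d9365lj' (12 bytes)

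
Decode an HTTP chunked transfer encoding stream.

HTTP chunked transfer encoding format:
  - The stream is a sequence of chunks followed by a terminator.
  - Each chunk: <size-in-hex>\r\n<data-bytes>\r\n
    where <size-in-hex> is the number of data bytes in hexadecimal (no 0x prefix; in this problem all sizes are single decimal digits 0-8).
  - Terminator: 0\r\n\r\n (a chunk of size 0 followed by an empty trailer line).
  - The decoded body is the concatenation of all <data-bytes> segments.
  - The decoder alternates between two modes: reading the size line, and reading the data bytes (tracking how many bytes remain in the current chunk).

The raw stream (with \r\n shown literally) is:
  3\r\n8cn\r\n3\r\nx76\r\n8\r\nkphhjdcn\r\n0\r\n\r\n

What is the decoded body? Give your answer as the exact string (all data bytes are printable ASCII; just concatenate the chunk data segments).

Chunk 1: stream[0..1]='3' size=0x3=3, data at stream[3..6]='8cn' -> body[0..3], body so far='8cn'
Chunk 2: stream[8..9]='3' size=0x3=3, data at stream[11..14]='x76' -> body[3..6], body so far='8cnx76'
Chunk 3: stream[16..17]='8' size=0x8=8, data at stream[19..27]='kphhjdcn' -> body[6..14], body so far='8cnx76kphhjdcn'
Chunk 4: stream[29..30]='0' size=0 (terminator). Final body='8cnx76kphhjdcn' (14 bytes)

Answer: 8cnx76kphhjdcn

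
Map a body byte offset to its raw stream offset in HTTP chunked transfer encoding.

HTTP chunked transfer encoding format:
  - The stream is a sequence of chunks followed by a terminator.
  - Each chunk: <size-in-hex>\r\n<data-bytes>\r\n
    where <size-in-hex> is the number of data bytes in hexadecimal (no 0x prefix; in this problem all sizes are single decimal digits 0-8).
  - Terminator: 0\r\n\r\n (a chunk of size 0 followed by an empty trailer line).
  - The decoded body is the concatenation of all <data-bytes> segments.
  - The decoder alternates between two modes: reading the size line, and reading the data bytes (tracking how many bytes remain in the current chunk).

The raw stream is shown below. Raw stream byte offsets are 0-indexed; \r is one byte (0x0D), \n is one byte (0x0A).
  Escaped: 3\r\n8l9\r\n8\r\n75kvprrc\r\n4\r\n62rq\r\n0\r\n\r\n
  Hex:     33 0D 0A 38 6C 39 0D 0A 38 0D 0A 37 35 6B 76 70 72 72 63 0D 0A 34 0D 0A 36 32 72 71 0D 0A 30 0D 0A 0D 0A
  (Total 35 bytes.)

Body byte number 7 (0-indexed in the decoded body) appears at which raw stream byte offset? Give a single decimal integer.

Answer: 15

Derivation:
Chunk 1: stream[0..1]='3' size=0x3=3, data at stream[3..6]='8l9' -> body[0..3], body so far='8l9'
Chunk 2: stream[8..9]='8' size=0x8=8, data at stream[11..19]='75kvprrc' -> body[3..11], body so far='8l975kvprrc'
Chunk 3: stream[21..22]='4' size=0x4=4, data at stream[24..28]='62rq' -> body[11..15], body so far='8l975kvprrc62rq'
Chunk 4: stream[30..31]='0' size=0 (terminator). Final body='8l975kvprrc62rq' (15 bytes)
Body byte 7 at stream offset 15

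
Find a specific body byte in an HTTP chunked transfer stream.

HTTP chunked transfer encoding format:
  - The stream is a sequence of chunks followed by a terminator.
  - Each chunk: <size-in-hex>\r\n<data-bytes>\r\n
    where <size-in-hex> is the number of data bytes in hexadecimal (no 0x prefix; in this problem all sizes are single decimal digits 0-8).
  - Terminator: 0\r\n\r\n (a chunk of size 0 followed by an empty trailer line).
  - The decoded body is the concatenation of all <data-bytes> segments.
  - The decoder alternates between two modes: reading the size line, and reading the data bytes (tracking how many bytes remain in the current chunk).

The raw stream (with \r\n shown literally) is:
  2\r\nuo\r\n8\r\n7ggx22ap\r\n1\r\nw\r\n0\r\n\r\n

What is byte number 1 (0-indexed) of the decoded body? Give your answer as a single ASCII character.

Answer: o

Derivation:
Chunk 1: stream[0..1]='2' size=0x2=2, data at stream[3..5]='uo' -> body[0..2], body so far='uo'
Chunk 2: stream[7..8]='8' size=0x8=8, data at stream[10..18]='7ggx22ap' -> body[2..10], body so far='uo7ggx22ap'
Chunk 3: stream[20..21]='1' size=0x1=1, data at stream[23..24]='w' -> body[10..11], body so far='uo7ggx22apw'
Chunk 4: stream[26..27]='0' size=0 (terminator). Final body='uo7ggx22apw' (11 bytes)
Body byte 1 = 'o'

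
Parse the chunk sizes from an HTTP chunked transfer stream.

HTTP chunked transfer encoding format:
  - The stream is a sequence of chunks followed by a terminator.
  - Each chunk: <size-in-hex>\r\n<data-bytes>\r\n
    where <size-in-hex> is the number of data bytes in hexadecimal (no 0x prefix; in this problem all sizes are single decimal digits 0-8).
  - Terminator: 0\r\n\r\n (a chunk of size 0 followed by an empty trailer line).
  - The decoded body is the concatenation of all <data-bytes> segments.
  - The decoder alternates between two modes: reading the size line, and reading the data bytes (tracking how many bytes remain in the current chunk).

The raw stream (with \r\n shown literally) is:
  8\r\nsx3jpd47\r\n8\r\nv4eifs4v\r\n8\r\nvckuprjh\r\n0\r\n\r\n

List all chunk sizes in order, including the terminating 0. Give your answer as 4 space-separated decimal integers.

Answer: 8 8 8 0

Derivation:
Chunk 1: stream[0..1]='8' size=0x8=8, data at stream[3..11]='sx3jpd47' -> body[0..8], body so far='sx3jpd47'
Chunk 2: stream[13..14]='8' size=0x8=8, data at stream[16..24]='v4eifs4v' -> body[8..16], body so far='sx3jpd47v4eifs4v'
Chunk 3: stream[26..27]='8' size=0x8=8, data at stream[29..37]='vckuprjh' -> body[16..24], body so far='sx3jpd47v4eifs4vvckuprjh'
Chunk 4: stream[39..40]='0' size=0 (terminator). Final body='sx3jpd47v4eifs4vvckuprjh' (24 bytes)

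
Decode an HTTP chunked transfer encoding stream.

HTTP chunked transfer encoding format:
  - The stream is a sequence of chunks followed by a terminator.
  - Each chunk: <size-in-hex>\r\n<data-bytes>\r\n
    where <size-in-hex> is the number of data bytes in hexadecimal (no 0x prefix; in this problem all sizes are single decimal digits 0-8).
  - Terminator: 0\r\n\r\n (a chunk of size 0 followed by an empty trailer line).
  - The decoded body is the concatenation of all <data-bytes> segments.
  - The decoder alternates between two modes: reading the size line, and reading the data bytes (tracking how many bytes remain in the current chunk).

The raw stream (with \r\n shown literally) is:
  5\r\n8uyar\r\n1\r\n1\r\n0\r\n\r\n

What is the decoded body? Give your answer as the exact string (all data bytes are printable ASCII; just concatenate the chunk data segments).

Chunk 1: stream[0..1]='5' size=0x5=5, data at stream[3..8]='8uyar' -> body[0..5], body so far='8uyar'
Chunk 2: stream[10..11]='1' size=0x1=1, data at stream[13..14]='1' -> body[5..6], body so far='8uyar1'
Chunk 3: stream[16..17]='0' size=0 (terminator). Final body='8uyar1' (6 bytes)

Answer: 8uyar1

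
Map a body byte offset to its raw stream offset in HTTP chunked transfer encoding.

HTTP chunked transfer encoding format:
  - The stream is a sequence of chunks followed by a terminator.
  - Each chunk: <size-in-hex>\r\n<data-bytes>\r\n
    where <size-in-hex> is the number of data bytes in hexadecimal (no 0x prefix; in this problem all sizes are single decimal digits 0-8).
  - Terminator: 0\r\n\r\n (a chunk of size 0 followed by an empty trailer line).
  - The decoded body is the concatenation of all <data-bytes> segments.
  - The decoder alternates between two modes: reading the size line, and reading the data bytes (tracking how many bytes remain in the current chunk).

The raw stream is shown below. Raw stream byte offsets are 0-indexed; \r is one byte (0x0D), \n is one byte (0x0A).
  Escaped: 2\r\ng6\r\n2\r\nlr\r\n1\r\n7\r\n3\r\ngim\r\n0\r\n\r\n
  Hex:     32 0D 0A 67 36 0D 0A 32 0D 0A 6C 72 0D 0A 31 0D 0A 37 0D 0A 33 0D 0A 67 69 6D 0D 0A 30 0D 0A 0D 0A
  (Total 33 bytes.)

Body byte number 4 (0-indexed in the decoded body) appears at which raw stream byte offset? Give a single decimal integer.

Chunk 1: stream[0..1]='2' size=0x2=2, data at stream[3..5]='g6' -> body[0..2], body so far='g6'
Chunk 2: stream[7..8]='2' size=0x2=2, data at stream[10..12]='lr' -> body[2..4], body so far='g6lr'
Chunk 3: stream[14..15]='1' size=0x1=1, data at stream[17..18]='7' -> body[4..5], body so far='g6lr7'
Chunk 4: stream[20..21]='3' size=0x3=3, data at stream[23..26]='gim' -> body[5..8], body so far='g6lr7gim'
Chunk 5: stream[28..29]='0' size=0 (terminator). Final body='g6lr7gim' (8 bytes)
Body byte 4 at stream offset 17

Answer: 17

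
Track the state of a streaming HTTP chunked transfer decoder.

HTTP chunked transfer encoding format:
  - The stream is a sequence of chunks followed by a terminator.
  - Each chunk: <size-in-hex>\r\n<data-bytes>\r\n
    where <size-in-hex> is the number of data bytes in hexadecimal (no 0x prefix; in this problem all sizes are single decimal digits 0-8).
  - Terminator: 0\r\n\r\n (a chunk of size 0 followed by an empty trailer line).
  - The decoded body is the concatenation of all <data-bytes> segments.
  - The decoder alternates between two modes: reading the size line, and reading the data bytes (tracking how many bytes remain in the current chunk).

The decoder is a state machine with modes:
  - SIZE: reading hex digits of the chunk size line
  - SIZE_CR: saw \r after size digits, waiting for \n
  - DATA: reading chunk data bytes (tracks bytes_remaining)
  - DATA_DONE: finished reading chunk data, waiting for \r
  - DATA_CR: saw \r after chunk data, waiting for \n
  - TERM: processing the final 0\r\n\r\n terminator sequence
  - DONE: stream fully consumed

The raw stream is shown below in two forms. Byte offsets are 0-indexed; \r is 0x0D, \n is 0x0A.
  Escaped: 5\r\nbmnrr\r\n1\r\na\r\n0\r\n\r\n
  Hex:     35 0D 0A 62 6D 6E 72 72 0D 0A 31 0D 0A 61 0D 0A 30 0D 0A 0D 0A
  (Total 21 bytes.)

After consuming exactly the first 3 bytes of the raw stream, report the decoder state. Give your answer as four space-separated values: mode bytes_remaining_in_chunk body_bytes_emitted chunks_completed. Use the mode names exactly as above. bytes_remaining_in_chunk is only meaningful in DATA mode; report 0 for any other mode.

Byte 0 = '5': mode=SIZE remaining=0 emitted=0 chunks_done=0
Byte 1 = 0x0D: mode=SIZE_CR remaining=0 emitted=0 chunks_done=0
Byte 2 = 0x0A: mode=DATA remaining=5 emitted=0 chunks_done=0

Answer: DATA 5 0 0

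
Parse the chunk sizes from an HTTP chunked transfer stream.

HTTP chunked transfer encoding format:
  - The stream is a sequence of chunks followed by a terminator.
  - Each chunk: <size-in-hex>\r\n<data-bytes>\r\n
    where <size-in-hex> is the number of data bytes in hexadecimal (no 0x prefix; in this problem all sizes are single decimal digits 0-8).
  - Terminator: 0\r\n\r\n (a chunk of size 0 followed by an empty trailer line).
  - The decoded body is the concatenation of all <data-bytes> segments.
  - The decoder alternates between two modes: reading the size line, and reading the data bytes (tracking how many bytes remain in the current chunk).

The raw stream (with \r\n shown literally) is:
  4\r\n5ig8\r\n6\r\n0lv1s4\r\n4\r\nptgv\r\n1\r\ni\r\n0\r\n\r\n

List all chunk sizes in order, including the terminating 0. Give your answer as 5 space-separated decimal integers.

Chunk 1: stream[0..1]='4' size=0x4=4, data at stream[3..7]='5ig8' -> body[0..4], body so far='5ig8'
Chunk 2: stream[9..10]='6' size=0x6=6, data at stream[12..18]='0lv1s4' -> body[4..10], body so far='5ig80lv1s4'
Chunk 3: stream[20..21]='4' size=0x4=4, data at stream[23..27]='ptgv' -> body[10..14], body so far='5ig80lv1s4ptgv'
Chunk 4: stream[29..30]='1' size=0x1=1, data at stream[32..33]='i' -> body[14..15], body so far='5ig80lv1s4ptgvi'
Chunk 5: stream[35..36]='0' size=0 (terminator). Final body='5ig80lv1s4ptgvi' (15 bytes)

Answer: 4 6 4 1 0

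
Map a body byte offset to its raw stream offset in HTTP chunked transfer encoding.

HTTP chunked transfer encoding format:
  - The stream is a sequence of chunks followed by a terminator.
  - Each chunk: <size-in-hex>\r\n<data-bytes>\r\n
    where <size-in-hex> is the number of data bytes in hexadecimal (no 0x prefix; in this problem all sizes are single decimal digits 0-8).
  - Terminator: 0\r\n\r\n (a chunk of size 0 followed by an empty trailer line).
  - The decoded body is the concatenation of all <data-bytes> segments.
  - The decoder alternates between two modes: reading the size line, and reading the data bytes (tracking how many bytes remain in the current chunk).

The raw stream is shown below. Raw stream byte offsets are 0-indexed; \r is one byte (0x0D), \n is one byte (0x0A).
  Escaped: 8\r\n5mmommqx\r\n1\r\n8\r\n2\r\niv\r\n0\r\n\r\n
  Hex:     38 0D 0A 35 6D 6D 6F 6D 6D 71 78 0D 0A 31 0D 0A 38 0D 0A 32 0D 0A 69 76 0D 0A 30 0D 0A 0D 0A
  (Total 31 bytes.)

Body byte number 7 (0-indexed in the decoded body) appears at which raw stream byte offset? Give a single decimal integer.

Chunk 1: stream[0..1]='8' size=0x8=8, data at stream[3..11]='5mmommqx' -> body[0..8], body so far='5mmommqx'
Chunk 2: stream[13..14]='1' size=0x1=1, data at stream[16..17]='8' -> body[8..9], body so far='5mmommqx8'
Chunk 3: stream[19..20]='2' size=0x2=2, data at stream[22..24]='iv' -> body[9..11], body so far='5mmommqx8iv'
Chunk 4: stream[26..27]='0' size=0 (terminator). Final body='5mmommqx8iv' (11 bytes)
Body byte 7 at stream offset 10

Answer: 10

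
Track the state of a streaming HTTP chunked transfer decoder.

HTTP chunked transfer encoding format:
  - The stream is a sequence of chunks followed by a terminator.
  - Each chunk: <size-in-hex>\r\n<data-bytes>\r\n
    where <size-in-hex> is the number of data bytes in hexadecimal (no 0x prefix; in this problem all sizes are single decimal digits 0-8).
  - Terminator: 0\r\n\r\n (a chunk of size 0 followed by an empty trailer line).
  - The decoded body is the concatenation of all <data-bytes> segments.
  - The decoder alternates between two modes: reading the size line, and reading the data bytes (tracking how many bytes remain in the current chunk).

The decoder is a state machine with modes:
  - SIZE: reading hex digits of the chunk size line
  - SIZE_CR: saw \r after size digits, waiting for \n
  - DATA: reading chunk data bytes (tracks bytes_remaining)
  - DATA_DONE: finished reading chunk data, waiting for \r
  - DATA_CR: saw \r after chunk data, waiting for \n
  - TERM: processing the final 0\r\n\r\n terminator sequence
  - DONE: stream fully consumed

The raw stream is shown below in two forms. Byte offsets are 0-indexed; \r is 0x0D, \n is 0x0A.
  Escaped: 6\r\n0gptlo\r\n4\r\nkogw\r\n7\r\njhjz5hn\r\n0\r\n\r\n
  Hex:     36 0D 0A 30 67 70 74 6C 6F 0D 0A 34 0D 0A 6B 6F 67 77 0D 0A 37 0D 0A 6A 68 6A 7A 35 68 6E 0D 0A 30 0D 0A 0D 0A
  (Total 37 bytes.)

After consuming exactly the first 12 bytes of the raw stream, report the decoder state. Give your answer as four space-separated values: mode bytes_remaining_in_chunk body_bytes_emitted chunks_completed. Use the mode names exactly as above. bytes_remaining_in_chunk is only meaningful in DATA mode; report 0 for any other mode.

Answer: SIZE 0 6 1

Derivation:
Byte 0 = '6': mode=SIZE remaining=0 emitted=0 chunks_done=0
Byte 1 = 0x0D: mode=SIZE_CR remaining=0 emitted=0 chunks_done=0
Byte 2 = 0x0A: mode=DATA remaining=6 emitted=0 chunks_done=0
Byte 3 = '0': mode=DATA remaining=5 emitted=1 chunks_done=0
Byte 4 = 'g': mode=DATA remaining=4 emitted=2 chunks_done=0
Byte 5 = 'p': mode=DATA remaining=3 emitted=3 chunks_done=0
Byte 6 = 't': mode=DATA remaining=2 emitted=4 chunks_done=0
Byte 7 = 'l': mode=DATA remaining=1 emitted=5 chunks_done=0
Byte 8 = 'o': mode=DATA_DONE remaining=0 emitted=6 chunks_done=0
Byte 9 = 0x0D: mode=DATA_CR remaining=0 emitted=6 chunks_done=0
Byte 10 = 0x0A: mode=SIZE remaining=0 emitted=6 chunks_done=1
Byte 11 = '4': mode=SIZE remaining=0 emitted=6 chunks_done=1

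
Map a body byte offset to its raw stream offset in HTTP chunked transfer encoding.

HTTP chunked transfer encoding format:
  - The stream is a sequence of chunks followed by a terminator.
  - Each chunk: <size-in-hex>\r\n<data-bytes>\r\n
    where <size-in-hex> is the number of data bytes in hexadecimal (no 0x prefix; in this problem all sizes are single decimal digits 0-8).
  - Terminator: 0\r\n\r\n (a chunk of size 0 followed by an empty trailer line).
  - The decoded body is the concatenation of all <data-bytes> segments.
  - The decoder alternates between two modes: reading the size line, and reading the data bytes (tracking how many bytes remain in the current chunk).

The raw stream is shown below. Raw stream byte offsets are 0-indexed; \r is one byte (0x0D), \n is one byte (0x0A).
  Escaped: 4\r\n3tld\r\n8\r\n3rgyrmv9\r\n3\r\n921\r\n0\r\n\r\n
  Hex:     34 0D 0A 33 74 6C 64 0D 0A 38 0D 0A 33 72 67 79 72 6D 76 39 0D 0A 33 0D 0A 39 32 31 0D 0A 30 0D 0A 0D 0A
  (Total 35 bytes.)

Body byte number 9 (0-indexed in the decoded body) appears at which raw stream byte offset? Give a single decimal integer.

Chunk 1: stream[0..1]='4' size=0x4=4, data at stream[3..7]='3tld' -> body[0..4], body so far='3tld'
Chunk 2: stream[9..10]='8' size=0x8=8, data at stream[12..20]='3rgyrmv9' -> body[4..12], body so far='3tld3rgyrmv9'
Chunk 3: stream[22..23]='3' size=0x3=3, data at stream[25..28]='921' -> body[12..15], body so far='3tld3rgyrmv9921'
Chunk 4: stream[30..31]='0' size=0 (terminator). Final body='3tld3rgyrmv9921' (15 bytes)
Body byte 9 at stream offset 17

Answer: 17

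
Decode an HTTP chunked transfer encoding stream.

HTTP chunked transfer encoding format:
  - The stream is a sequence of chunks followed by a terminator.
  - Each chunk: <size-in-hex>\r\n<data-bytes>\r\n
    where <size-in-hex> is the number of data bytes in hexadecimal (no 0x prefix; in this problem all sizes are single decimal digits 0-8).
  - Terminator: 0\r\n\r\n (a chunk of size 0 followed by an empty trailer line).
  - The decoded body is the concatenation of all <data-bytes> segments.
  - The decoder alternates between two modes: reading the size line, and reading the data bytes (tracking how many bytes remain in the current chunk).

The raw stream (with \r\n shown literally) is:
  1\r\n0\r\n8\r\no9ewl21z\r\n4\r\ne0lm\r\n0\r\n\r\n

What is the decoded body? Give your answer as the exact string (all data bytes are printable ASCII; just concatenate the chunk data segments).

Chunk 1: stream[0..1]='1' size=0x1=1, data at stream[3..4]='0' -> body[0..1], body so far='0'
Chunk 2: stream[6..7]='8' size=0x8=8, data at stream[9..17]='o9ewl21z' -> body[1..9], body so far='0o9ewl21z'
Chunk 3: stream[19..20]='4' size=0x4=4, data at stream[22..26]='e0lm' -> body[9..13], body so far='0o9ewl21ze0lm'
Chunk 4: stream[28..29]='0' size=0 (terminator). Final body='0o9ewl21ze0lm' (13 bytes)

Answer: 0o9ewl21ze0lm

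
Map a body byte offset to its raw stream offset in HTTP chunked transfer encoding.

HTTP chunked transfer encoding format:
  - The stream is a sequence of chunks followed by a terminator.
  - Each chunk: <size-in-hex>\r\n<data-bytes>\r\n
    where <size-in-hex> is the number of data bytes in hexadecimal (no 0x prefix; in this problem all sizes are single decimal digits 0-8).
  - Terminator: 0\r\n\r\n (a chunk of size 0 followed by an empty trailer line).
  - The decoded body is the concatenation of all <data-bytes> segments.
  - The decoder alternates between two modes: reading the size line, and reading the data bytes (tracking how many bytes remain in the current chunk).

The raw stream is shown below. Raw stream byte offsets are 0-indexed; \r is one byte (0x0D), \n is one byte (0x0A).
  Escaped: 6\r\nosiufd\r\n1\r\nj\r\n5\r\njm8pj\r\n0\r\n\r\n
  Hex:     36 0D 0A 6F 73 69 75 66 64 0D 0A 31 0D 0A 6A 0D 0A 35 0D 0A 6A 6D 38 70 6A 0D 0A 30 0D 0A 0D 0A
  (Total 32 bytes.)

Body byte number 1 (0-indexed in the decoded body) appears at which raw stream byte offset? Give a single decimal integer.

Answer: 4

Derivation:
Chunk 1: stream[0..1]='6' size=0x6=6, data at stream[3..9]='osiufd' -> body[0..6], body so far='osiufd'
Chunk 2: stream[11..12]='1' size=0x1=1, data at stream[14..15]='j' -> body[6..7], body so far='osiufdj'
Chunk 3: stream[17..18]='5' size=0x5=5, data at stream[20..25]='jm8pj' -> body[7..12], body so far='osiufdjjm8pj'
Chunk 4: stream[27..28]='0' size=0 (terminator). Final body='osiufdjjm8pj' (12 bytes)
Body byte 1 at stream offset 4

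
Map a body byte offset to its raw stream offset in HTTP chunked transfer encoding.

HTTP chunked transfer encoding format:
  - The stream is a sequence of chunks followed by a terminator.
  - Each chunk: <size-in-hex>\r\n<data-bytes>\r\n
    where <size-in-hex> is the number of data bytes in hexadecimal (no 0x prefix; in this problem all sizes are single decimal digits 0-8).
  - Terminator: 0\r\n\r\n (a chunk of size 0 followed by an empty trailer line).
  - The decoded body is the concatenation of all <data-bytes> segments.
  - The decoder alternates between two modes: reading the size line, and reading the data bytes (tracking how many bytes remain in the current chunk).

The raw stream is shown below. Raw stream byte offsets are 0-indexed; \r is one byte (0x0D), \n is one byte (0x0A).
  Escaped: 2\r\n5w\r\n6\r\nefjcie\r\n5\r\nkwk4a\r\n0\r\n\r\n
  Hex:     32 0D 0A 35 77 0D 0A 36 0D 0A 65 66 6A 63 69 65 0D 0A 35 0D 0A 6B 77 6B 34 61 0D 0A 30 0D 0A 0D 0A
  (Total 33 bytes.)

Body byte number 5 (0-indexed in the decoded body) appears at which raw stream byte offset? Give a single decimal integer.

Answer: 13

Derivation:
Chunk 1: stream[0..1]='2' size=0x2=2, data at stream[3..5]='5w' -> body[0..2], body so far='5w'
Chunk 2: stream[7..8]='6' size=0x6=6, data at stream[10..16]='efjcie' -> body[2..8], body so far='5wefjcie'
Chunk 3: stream[18..19]='5' size=0x5=5, data at stream[21..26]='kwk4a' -> body[8..13], body so far='5wefjciekwk4a'
Chunk 4: stream[28..29]='0' size=0 (terminator). Final body='5wefjciekwk4a' (13 bytes)
Body byte 5 at stream offset 13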